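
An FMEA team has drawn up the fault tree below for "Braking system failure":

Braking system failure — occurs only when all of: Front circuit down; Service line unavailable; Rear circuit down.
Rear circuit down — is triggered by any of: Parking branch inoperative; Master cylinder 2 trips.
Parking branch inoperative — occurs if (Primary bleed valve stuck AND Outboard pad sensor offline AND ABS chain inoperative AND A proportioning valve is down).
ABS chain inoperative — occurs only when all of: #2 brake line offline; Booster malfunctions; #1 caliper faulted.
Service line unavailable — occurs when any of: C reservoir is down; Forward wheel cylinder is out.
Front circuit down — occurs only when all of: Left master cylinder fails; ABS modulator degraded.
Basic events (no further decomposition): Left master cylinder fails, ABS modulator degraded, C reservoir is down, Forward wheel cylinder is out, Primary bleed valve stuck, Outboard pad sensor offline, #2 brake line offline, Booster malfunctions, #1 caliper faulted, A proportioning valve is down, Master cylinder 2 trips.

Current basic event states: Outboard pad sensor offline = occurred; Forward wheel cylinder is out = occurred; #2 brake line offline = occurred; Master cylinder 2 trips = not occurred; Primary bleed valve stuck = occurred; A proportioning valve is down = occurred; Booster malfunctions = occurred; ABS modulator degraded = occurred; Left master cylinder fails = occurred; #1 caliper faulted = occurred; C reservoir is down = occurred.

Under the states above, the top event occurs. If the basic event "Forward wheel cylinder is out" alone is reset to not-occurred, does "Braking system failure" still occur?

Counterfactual: set "Forward wheel cylinder is out" to not occurred.
Front circuit down [AND]: Left master cylinder fails=occurs, ABS modulator degraded=occurs → all inputs occur → occurs.
Service line unavailable [OR]: C reservoir is down=occurs, Forward wheel cylinder is out=not → at least one input occurs → occurs.
ABS chain inoperative [AND]: #2 brake line offline=occurs, Booster malfunctions=occurs, #1 caliper faulted=occurs → all inputs occur → occurs.
Parking branch inoperative [AND]: Primary bleed valve stuck=occurs, Outboard pad sensor offline=occurs, ABS chain inoperative=occurs, A proportioning valve is down=occurs → all inputs occur → occurs.
Rear circuit down [OR]: Parking branch inoperative=occurs, Master cylinder 2 trips=not → at least one input occurs → occurs.
Braking system failure [AND]: Front circuit down=occurs, Service line unavailable=occurs, Rear circuit down=occurs → all inputs occur → occurs.

Yes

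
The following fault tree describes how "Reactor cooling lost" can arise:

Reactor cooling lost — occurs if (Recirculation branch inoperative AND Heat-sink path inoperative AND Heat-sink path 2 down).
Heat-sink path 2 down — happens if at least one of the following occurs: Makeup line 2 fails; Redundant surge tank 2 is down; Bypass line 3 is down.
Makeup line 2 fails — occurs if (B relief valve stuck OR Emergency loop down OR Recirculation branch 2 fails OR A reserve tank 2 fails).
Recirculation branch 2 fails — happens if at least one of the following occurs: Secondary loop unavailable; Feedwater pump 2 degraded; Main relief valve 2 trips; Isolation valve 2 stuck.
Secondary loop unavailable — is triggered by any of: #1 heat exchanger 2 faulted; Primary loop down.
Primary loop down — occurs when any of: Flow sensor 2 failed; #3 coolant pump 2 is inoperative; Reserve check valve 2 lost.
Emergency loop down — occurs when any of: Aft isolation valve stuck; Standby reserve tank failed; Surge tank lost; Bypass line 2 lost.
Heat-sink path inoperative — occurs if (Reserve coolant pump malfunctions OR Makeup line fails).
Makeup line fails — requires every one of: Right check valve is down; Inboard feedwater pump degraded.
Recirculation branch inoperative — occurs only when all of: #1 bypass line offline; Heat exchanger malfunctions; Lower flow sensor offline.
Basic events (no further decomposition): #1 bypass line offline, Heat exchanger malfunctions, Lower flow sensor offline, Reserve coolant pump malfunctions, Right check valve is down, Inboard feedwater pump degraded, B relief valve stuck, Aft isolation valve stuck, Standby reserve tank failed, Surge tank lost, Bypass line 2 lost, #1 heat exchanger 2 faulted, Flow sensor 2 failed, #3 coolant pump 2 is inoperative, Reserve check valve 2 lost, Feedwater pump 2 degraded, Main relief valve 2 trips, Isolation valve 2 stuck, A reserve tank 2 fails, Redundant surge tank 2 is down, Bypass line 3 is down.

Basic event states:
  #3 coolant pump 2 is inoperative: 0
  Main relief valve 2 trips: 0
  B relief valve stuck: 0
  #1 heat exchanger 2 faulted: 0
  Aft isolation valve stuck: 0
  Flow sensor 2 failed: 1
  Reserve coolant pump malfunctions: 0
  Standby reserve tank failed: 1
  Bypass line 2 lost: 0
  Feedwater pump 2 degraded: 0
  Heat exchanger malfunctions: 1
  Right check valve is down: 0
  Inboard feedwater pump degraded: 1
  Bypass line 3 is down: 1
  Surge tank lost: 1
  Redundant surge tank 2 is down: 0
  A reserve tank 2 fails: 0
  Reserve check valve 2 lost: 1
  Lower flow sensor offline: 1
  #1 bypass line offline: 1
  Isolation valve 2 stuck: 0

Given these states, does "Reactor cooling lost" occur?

Recirculation branch inoperative [AND]: #1 bypass line offline=occurs, Heat exchanger malfunctions=occurs, Lower flow sensor offline=occurs → all inputs occur → occurs.
Makeup line fails [AND]: Right check valve is down=not, Inboard feedwater pump degraded=occurs → not all inputs occur → does not occur.
Heat-sink path inoperative [OR]: Reserve coolant pump malfunctions=not, Makeup line fails=not → no input occurs → does not occur.
Emergency loop down [OR]: Aft isolation valve stuck=not, Standby reserve tank failed=occurs, Surge tank lost=occurs, Bypass line 2 lost=not → at least one input occurs → occurs.
Primary loop down [OR]: Flow sensor 2 failed=occurs, #3 coolant pump 2 is inoperative=not, Reserve check valve 2 lost=occurs → at least one input occurs → occurs.
Secondary loop unavailable [OR]: #1 heat exchanger 2 faulted=not, Primary loop down=occurs → at least one input occurs → occurs.
Recirculation branch 2 fails [OR]: Secondary loop unavailable=occurs, Feedwater pump 2 degraded=not, Main relief valve 2 trips=not, Isolation valve 2 stuck=not → at least one input occurs → occurs.
Makeup line 2 fails [OR]: B relief valve stuck=not, Emergency loop down=occurs, Recirculation branch 2 fails=occurs, A reserve tank 2 fails=not → at least one input occurs → occurs.
Heat-sink path 2 down [OR]: Makeup line 2 fails=occurs, Redundant surge tank 2 is down=not, Bypass line 3 is down=occurs → at least one input occurs → occurs.
Reactor cooling lost [AND]: Recirculation branch inoperative=occurs, Heat-sink path inoperative=not, Heat-sink path 2 down=occurs → not all inputs occur → does not occur.

No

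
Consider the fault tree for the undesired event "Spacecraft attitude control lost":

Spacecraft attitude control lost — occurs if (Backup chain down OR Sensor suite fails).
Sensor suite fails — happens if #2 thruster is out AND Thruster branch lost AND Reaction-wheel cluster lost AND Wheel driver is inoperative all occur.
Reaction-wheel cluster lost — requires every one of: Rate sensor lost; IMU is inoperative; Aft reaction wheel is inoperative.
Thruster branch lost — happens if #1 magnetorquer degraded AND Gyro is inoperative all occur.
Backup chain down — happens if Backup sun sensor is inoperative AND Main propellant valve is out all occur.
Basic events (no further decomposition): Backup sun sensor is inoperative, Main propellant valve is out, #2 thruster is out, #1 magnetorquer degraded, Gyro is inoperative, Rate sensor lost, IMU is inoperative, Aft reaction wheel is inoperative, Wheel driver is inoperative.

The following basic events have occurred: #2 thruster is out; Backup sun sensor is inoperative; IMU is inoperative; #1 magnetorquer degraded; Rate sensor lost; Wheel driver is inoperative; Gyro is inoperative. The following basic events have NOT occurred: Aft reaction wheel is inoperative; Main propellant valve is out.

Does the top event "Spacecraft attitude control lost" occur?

Backup chain down [AND]: Backup sun sensor is inoperative=occurs, Main propellant valve is out=not → not all inputs occur → does not occur.
Thruster branch lost [AND]: #1 magnetorquer degraded=occurs, Gyro is inoperative=occurs → all inputs occur → occurs.
Reaction-wheel cluster lost [AND]: Rate sensor lost=occurs, IMU is inoperative=occurs, Aft reaction wheel is inoperative=not → not all inputs occur → does not occur.
Sensor suite fails [AND]: #2 thruster is out=occurs, Thruster branch lost=occurs, Reaction-wheel cluster lost=not, Wheel driver is inoperative=occurs → not all inputs occur → does not occur.
Spacecraft attitude control lost [OR]: Backup chain down=not, Sensor suite fails=not → no input occurs → does not occur.

No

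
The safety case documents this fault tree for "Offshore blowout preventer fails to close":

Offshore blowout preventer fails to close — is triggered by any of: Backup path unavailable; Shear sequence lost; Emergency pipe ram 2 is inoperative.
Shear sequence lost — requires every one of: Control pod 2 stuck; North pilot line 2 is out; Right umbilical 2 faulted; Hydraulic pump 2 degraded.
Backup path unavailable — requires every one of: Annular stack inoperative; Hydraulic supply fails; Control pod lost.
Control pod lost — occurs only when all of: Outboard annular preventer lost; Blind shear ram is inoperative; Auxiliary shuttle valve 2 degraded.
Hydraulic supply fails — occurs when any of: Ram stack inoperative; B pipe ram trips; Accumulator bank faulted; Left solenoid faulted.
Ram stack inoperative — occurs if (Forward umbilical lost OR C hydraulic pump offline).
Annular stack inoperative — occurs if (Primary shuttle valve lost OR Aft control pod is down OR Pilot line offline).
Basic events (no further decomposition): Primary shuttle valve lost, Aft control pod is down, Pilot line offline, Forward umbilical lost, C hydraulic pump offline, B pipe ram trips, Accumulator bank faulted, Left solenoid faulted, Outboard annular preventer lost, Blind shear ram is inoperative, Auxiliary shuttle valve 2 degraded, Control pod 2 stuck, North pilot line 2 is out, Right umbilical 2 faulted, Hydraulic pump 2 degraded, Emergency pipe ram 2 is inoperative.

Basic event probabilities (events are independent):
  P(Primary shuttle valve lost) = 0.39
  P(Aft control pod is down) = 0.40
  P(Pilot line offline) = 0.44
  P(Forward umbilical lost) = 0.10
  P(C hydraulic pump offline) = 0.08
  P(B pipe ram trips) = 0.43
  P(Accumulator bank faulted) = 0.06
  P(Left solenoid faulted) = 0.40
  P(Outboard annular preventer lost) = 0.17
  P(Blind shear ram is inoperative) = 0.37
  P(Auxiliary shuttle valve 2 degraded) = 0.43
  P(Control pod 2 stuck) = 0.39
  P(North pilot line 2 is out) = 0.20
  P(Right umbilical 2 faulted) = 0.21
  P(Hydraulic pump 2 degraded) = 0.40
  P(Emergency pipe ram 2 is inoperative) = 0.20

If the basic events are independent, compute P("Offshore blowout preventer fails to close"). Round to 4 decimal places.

0.2178

P(Annular stack inoperative) [OR] = 1 − (1−0.39) × (1−0.40) × (1−0.44) = 0.795040
P(Ram stack inoperative) [OR] = 1 − (1−0.10) × (1−0.08) = 0.172000
P(Hydraulic supply fails) [OR] = 1 − (1−0.172000) × (1−0.43) × (1−0.06) × (1−0.40) = 0.733815
P(Control pod lost) [AND] = 0.17 × 0.37 × 0.43 = 0.027047
P(Backup path unavailable) [AND] = 0.795040 × 0.733815 × 0.027047 = 0.015780
P(Shear sequence lost) [AND] = 0.39 × 0.20 × 0.21 × 0.40 = 0.006552
P(Offshore blowout preventer fails to close) [OR] = 1 − (1−0.015780) × (1−0.006552) × (1−0.20) = 0.217783
Rounded to 4 decimal places: P(Offshore blowout preventer fails to close) ≈ 0.2178.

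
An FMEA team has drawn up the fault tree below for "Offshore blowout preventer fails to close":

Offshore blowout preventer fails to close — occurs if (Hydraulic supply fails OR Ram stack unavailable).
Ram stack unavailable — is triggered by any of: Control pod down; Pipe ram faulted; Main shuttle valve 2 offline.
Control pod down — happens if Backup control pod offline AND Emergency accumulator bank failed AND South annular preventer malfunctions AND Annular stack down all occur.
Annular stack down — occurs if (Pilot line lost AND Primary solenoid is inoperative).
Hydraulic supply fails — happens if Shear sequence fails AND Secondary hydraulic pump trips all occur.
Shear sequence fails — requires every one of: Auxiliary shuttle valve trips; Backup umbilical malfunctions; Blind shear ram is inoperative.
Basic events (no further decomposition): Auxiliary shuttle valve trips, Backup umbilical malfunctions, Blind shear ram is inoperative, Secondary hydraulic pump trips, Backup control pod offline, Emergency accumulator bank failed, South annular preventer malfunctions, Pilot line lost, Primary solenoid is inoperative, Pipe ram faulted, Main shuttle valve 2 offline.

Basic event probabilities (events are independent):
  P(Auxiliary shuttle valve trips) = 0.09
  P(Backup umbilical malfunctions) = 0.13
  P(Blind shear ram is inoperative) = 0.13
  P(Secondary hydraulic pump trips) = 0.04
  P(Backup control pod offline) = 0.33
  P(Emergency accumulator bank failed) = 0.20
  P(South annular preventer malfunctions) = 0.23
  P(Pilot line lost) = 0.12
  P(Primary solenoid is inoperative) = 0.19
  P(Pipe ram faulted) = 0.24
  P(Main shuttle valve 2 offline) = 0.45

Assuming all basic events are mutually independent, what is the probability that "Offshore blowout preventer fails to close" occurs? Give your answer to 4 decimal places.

0.5822

P(Shear sequence fails) [AND] = 0.09 × 0.13 × 0.13 = 0.001521
P(Hydraulic supply fails) [AND] = 0.001521 × 0.04 = 0.000061
P(Annular stack down) [AND] = 0.12 × 0.19 = 0.022800
P(Control pod down) [AND] = 0.33 × 0.20 × 0.23 × 0.022800 = 0.000346
P(Ram stack unavailable) [OR] = 1 − (1−0.000346) × (1−0.24) × (1−0.45) = 0.582145
P(Offshore blowout preventer fails to close) [OR] = 1 − (1−0.000061) × (1−0.582145) = 0.582170
Rounded to 4 decimal places: P(Offshore blowout preventer fails to close) ≈ 0.5822.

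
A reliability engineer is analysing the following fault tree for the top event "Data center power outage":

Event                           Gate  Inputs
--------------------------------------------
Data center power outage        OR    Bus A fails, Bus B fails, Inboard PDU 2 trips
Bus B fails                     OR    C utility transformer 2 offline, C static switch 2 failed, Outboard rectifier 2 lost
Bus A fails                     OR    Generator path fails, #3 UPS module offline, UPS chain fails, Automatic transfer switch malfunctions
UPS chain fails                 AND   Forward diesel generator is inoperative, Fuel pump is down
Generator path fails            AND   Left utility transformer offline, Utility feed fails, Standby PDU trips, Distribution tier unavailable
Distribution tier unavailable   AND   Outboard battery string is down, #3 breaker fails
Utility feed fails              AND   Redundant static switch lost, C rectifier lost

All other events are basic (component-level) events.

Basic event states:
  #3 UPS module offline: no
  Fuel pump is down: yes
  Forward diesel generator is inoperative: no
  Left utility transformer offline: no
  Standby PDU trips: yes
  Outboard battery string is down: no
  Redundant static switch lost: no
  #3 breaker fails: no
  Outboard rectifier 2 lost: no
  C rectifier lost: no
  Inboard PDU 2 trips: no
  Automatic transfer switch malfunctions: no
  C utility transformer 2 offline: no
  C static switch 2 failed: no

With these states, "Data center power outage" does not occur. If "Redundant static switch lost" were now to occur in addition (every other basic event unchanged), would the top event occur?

Counterfactual: set "Redundant static switch lost" to occurred.
Utility feed fails [AND]: Redundant static switch lost=occurs, C rectifier lost=not → not all inputs occur → does not occur.
Distribution tier unavailable [AND]: Outboard battery string is down=not, #3 breaker fails=not → not all inputs occur → does not occur.
Generator path fails [AND]: Left utility transformer offline=not, Utility feed fails=not, Standby PDU trips=occurs, Distribution tier unavailable=not → not all inputs occur → does not occur.
UPS chain fails [AND]: Forward diesel generator is inoperative=not, Fuel pump is down=occurs → not all inputs occur → does not occur.
Bus A fails [OR]: Generator path fails=not, #3 UPS module offline=not, UPS chain fails=not, Automatic transfer switch malfunctions=not → no input occurs → does not occur.
Bus B fails [OR]: C utility transformer 2 offline=not, C static switch 2 failed=not, Outboard rectifier 2 lost=not → no input occurs → does not occur.
Data center power outage [OR]: Bus A fails=not, Bus B fails=not, Inboard PDU 2 trips=not → no input occurs → does not occur.

No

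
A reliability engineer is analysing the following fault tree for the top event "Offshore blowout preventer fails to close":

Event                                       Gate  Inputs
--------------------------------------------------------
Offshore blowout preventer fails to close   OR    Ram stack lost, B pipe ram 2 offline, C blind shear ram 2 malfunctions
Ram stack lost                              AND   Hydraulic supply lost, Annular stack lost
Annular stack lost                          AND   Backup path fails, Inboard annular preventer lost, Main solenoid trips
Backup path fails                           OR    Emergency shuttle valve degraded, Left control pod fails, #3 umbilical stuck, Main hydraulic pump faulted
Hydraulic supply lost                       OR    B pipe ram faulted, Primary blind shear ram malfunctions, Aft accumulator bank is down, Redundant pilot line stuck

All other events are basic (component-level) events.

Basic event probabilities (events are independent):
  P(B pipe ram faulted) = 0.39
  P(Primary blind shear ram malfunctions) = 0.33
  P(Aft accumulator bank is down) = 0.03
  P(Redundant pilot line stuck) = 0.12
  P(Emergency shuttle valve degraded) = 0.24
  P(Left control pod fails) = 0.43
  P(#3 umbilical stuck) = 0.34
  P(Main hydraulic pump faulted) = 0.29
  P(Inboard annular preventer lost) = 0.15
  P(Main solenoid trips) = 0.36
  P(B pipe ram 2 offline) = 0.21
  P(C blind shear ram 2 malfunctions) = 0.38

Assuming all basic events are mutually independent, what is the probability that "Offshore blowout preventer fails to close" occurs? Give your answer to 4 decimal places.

P(Hydraulic supply lost) [OR] = 1 − (1−0.39) × (1−0.33) × (1−0.03) × (1−0.12) = 0.651134
P(Backup path fails) [OR] = 1 − (1−0.24) × (1−0.43) × (1−0.34) × (1−0.29) = 0.797002
P(Annular stack lost) [AND] = 0.797002 × 0.15 × 0.36 = 0.043038
P(Ram stack lost) [AND] = 0.651134 × 0.043038 = 0.028024
P(Offshore blowout preventer fails to close) [OR] = 1 − (1−0.028024) × (1−0.21) × (1−0.38) = 0.523926
Rounded to 4 decimal places: P(Offshore blowout preventer fails to close) ≈ 0.5239.

0.5239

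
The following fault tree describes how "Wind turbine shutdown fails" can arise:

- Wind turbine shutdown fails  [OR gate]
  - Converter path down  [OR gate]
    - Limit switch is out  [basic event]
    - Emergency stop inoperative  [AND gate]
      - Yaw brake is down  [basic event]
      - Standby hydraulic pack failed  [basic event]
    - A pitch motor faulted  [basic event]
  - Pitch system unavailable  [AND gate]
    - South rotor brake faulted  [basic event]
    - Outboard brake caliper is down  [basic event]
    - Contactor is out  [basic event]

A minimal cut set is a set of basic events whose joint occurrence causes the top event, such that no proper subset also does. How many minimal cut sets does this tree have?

Emergency stop inoperative [AND]: one cut set from each child combined → 1 × 1 = 1 cut set(s).
Converter path down [OR]: union of children's cut sets → 3 cut set(s).
Pitch system unavailable [AND]: one cut set from each child combined → 1 × 1 × 1 = 1 cut set(s).
Wind turbine shutdown fails [OR]: union of children's cut sets → 4 cut set(s).
Minimal cut sets: {Limit switch is out}; {Standby hydraulic pack failed, Yaw brake is down}; {A pitch motor faulted}; {Contactor is out, Outboard brake caliper is down, South rotor brake faulted}.

4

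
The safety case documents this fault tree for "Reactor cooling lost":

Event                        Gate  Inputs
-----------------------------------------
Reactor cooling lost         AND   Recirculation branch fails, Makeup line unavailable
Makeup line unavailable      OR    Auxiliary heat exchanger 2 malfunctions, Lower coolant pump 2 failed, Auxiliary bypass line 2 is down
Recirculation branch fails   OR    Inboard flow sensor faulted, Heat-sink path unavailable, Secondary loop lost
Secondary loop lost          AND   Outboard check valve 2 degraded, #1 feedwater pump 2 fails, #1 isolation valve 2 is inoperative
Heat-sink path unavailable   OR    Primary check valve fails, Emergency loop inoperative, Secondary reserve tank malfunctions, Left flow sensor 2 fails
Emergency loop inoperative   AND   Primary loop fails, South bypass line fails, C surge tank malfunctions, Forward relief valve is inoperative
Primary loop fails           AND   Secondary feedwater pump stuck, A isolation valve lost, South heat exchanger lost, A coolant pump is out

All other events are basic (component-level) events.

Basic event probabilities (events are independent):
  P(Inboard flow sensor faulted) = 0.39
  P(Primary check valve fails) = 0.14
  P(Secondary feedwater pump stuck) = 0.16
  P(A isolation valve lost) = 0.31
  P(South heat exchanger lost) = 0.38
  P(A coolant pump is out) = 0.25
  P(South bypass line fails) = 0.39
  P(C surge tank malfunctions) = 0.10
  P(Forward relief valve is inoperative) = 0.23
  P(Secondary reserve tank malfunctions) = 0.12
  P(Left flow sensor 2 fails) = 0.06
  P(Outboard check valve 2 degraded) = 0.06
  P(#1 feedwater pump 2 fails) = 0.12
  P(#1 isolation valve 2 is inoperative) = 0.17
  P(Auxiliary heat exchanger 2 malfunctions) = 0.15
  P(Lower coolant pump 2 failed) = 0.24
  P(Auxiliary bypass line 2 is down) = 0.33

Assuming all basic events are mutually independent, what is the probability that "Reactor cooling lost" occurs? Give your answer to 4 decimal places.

0.3214

P(Primary loop fails) [AND] = 0.16 × 0.31 × 0.38 × 0.25 = 0.004712
P(Emergency loop inoperative) [AND] = 0.004712 × 0.39 × 0.10 × 0.23 = 0.000042
P(Heat-sink path unavailable) [OR] = 1 − (1−0.14) × (1−0.000042) × (1−0.12) × (1−0.06) = 0.288638
P(Secondary loop lost) [AND] = 0.06 × 0.12 × 0.17 = 0.001224
P(Recirculation branch fails) [OR] = 1 − (1−0.39) × (1−0.288638) × (1−0.001224) = 0.566600
P(Makeup line unavailable) [OR] = 1 − (1−0.15) × (1−0.24) × (1−0.33) = 0.567180
P(Reactor cooling lost) [AND] = 0.566600 × 0.567180 = 0.321364
Rounded to 4 decimal places: P(Reactor cooling lost) ≈ 0.3214.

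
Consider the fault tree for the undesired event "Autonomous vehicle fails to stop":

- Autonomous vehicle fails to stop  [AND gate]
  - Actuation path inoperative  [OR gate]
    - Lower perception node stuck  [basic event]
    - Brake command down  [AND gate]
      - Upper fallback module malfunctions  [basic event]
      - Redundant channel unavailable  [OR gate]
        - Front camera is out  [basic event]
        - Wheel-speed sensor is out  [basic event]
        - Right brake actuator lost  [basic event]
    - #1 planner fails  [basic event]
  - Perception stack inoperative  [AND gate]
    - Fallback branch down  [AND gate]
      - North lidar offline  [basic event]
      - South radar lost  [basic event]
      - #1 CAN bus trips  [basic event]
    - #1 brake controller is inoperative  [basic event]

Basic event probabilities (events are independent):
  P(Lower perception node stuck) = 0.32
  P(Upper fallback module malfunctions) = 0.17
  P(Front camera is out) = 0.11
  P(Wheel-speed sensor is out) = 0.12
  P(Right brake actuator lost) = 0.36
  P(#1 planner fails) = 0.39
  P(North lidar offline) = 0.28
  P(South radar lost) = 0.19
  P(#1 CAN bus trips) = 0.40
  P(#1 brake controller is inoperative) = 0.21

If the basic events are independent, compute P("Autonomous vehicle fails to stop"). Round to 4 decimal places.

P(Redundant channel unavailable) [OR] = 1 − (1−0.11) × (1−0.12) × (1−0.36) = 0.498752
P(Brake command down) [AND] = 0.17 × 0.498752 = 0.084788
P(Actuation path inoperative) [OR] = 1 − (1−0.32) × (1−0.084788) × (1−0.39) = 0.620370
P(Fallback branch down) [AND] = 0.28 × 0.19 × 0.40 = 0.021280
P(Perception stack inoperative) [AND] = 0.021280 × 0.21 = 0.004469
P(Autonomous vehicle fails to stop) [AND] = 0.620370 × 0.004469 = 0.002772
Rounded to 4 decimal places: P(Autonomous vehicle fails to stop) ≈ 0.0028.

0.0028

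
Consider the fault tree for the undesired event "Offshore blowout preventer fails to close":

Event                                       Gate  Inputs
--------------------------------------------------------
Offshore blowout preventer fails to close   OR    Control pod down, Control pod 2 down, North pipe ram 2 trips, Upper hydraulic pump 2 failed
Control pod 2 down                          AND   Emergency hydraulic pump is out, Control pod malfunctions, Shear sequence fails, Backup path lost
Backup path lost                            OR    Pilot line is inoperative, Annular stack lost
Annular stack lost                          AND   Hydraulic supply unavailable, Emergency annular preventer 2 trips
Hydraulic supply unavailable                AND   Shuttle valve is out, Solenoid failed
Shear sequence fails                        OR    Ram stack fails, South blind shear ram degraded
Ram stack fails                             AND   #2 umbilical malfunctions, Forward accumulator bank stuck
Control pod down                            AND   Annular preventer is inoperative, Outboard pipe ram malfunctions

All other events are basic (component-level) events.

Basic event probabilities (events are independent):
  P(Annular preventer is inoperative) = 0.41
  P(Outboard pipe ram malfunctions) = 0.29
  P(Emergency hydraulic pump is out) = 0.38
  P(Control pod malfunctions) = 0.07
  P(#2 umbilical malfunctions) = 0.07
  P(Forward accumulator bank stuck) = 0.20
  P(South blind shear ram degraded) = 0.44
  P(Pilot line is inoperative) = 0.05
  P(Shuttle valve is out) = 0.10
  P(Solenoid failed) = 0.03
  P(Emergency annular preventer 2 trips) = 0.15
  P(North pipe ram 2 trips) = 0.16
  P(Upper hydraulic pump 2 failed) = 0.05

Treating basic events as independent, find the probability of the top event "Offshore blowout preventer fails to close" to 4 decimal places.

0.2973

P(Control pod down) [AND] = 0.41 × 0.29 = 0.118900
P(Ram stack fails) [AND] = 0.07 × 0.20 = 0.014000
P(Shear sequence fails) [OR] = 1 − (1−0.014000) × (1−0.44) = 0.447840
P(Hydraulic supply unavailable) [AND] = 0.10 × 0.03 = 0.003000
P(Annular stack lost) [AND] = 0.003000 × 0.15 = 0.000450
P(Backup path lost) [OR] = 1 − (1−0.05) × (1−0.000450) = 0.050428
P(Control pod 2 down) [AND] = 0.38 × 0.07 × 0.447840 × 0.050428 = 0.000601
P(Offshore blowout preventer fails to close) [OR] = 1 − (1−0.118900) × (1−0.000601) × (1−0.16) × (1−0.05) = 0.297305
Rounded to 4 decimal places: P(Offshore blowout preventer fails to close) ≈ 0.2973.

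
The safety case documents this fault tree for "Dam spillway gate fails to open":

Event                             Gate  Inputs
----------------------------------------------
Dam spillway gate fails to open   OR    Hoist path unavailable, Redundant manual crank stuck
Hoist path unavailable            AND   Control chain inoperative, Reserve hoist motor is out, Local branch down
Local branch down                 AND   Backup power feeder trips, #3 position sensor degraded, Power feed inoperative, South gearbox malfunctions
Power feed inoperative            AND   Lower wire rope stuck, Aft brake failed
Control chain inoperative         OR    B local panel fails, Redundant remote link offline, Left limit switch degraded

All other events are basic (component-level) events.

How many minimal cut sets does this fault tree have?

4

Control chain inoperative [OR]: union of children's cut sets → 3 cut set(s).
Power feed inoperative [AND]: one cut set from each child combined → 1 × 1 = 1 cut set(s).
Local branch down [AND]: one cut set from each child combined → 1 × 1 × 1 × 1 = 1 cut set(s).
Hoist path unavailable [AND]: one cut set from each child combined → 3 × 1 × 1 = 3 cut set(s).
Dam spillway gate fails to open [OR]: union of children's cut sets → 4 cut set(s).
Minimal cut sets: {#3 position sensor degraded, Aft brake failed, B local panel fails, Backup power feeder trips, Lower wire rope stuck, Reserve hoist motor is out, South gearbox malfunctions}; {#3 position sensor degraded, Aft brake failed, Backup power feeder trips, Lower wire rope stuck, Redundant remote link offline, Reserve hoist motor is out, South gearbox malfunctions}; {#3 position sensor degraded, Aft brake failed, Backup power feeder trips, Left limit switch degraded, Lower wire rope stuck, Reserve hoist motor is out, South gearbox malfunctions}; {Redundant manual crank stuck}.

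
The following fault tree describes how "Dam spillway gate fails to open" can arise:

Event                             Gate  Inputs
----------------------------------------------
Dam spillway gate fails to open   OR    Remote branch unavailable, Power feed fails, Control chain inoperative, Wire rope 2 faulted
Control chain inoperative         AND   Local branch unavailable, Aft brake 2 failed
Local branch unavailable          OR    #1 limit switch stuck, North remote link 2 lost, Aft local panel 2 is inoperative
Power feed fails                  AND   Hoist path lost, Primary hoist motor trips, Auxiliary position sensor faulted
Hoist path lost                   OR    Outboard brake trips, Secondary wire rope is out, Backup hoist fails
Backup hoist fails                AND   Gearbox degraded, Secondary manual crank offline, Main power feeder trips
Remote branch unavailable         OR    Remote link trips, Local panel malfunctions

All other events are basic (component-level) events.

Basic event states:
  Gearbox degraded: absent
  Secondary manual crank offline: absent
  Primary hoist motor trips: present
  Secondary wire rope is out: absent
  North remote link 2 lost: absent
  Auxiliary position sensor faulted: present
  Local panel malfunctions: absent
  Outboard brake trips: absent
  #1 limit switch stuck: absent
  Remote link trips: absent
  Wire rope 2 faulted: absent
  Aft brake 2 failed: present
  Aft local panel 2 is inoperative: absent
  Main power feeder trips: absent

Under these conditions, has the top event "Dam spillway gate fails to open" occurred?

Remote branch unavailable [OR]: Remote link trips=not, Local panel malfunctions=not → no input occurs → does not occur.
Backup hoist fails [AND]: Gearbox degraded=not, Secondary manual crank offline=not, Main power feeder trips=not → not all inputs occur → does not occur.
Hoist path lost [OR]: Outboard brake trips=not, Secondary wire rope is out=not, Backup hoist fails=not → no input occurs → does not occur.
Power feed fails [AND]: Hoist path lost=not, Primary hoist motor trips=occurs, Auxiliary position sensor faulted=occurs → not all inputs occur → does not occur.
Local branch unavailable [OR]: #1 limit switch stuck=not, North remote link 2 lost=not, Aft local panel 2 is inoperative=not → no input occurs → does not occur.
Control chain inoperative [AND]: Local branch unavailable=not, Aft brake 2 failed=occurs → not all inputs occur → does not occur.
Dam spillway gate fails to open [OR]: Remote branch unavailable=not, Power feed fails=not, Control chain inoperative=not, Wire rope 2 faulted=not → no input occurs → does not occur.

No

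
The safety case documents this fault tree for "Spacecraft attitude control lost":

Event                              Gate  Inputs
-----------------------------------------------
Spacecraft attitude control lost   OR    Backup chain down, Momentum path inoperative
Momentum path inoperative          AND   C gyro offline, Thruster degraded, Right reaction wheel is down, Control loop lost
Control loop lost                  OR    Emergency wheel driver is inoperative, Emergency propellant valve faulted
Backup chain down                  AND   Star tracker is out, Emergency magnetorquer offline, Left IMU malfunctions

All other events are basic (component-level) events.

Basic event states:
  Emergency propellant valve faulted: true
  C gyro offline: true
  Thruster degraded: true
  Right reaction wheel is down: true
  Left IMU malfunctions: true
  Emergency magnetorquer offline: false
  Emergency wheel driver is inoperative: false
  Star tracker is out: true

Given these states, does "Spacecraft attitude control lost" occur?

Backup chain down [AND]: Star tracker is out=occurs, Emergency magnetorquer offline=not, Left IMU malfunctions=occurs → not all inputs occur → does not occur.
Control loop lost [OR]: Emergency wheel driver is inoperative=not, Emergency propellant valve faulted=occurs → at least one input occurs → occurs.
Momentum path inoperative [AND]: C gyro offline=occurs, Thruster degraded=occurs, Right reaction wheel is down=occurs, Control loop lost=occurs → all inputs occur → occurs.
Spacecraft attitude control lost [OR]: Backup chain down=not, Momentum path inoperative=occurs → at least one input occurs → occurs.

Yes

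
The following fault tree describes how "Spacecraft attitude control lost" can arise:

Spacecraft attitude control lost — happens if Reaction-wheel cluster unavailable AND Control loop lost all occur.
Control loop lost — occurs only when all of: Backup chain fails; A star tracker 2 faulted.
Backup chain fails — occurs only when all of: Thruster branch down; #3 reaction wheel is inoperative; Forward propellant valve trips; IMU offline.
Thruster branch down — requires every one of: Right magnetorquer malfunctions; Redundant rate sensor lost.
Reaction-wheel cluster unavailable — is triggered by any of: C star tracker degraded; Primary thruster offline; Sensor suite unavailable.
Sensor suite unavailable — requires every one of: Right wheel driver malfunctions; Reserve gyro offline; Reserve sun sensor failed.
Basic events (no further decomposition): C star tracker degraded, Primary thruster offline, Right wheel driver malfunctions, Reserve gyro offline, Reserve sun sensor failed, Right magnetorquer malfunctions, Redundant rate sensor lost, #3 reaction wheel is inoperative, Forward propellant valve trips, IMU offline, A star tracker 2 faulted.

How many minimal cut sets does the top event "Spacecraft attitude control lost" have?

3

Sensor suite unavailable [AND]: one cut set from each child combined → 1 × 1 × 1 = 1 cut set(s).
Reaction-wheel cluster unavailable [OR]: union of children's cut sets → 3 cut set(s).
Thruster branch down [AND]: one cut set from each child combined → 1 × 1 = 1 cut set(s).
Backup chain fails [AND]: one cut set from each child combined → 1 × 1 × 1 × 1 = 1 cut set(s).
Control loop lost [AND]: one cut set from each child combined → 1 × 1 = 1 cut set(s).
Spacecraft attitude control lost [AND]: one cut set from each child combined → 3 × 1 = 3 cut set(s).
Minimal cut sets: {#3 reaction wheel is inoperative, A star tracker 2 faulted, C star tracker degraded, Forward propellant valve trips, IMU offline, Redundant rate sensor lost, Right magnetorquer malfunctions}; {#3 reaction wheel is inoperative, A star tracker 2 faulted, Forward propellant valve trips, IMU offline, Primary thruster offline, Redundant rate sensor lost, Right magnetorquer malfunctions}; {#3 reaction wheel is inoperative, A star tracker 2 faulted, Forward propellant valve trips, IMU offline, Redundant rate sensor lost, Reserve gyro offline, Reserve sun sensor failed, Right magnetorquer malfunctions, Right wheel driver malfunctions}.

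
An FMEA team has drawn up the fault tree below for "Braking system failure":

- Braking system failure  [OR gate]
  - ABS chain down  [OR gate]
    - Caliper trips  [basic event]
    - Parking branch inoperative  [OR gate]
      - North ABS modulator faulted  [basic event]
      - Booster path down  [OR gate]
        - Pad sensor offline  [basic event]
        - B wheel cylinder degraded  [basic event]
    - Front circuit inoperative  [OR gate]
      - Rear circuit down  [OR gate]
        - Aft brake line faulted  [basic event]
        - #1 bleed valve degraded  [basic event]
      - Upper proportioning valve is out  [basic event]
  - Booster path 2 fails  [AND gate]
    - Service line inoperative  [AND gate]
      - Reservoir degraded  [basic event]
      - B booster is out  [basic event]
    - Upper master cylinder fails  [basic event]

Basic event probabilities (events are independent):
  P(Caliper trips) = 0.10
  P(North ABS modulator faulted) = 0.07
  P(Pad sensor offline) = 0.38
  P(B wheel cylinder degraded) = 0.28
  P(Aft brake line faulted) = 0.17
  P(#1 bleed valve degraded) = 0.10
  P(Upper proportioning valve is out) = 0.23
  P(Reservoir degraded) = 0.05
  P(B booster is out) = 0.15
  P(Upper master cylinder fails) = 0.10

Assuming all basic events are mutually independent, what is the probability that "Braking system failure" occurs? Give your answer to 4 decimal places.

P(Booster path down) [OR] = 1 − (1−0.38) × (1−0.28) = 0.553600
P(Parking branch inoperative) [OR] = 1 − (1−0.07) × (1−0.553600) = 0.584848
P(Rear circuit down) [OR] = 1 − (1−0.17) × (1−0.10) = 0.253000
P(Front circuit inoperative) [OR] = 1 − (1−0.253000) × (1−0.23) = 0.424810
P(ABS chain down) [OR] = 1 − (1−0.10) × (1−0.584848) × (1−0.424810) = 0.785088
P(Service line inoperative) [AND] = 0.05 × 0.15 = 0.007500
P(Booster path 2 fails) [AND] = 0.007500 × 0.10 = 0.000750
P(Braking system failure) [OR] = 1 − (1−0.785088) × (1−0.000750) = 0.785249
Rounded to 4 decimal places: P(Braking system failure) ≈ 0.7852.

0.7852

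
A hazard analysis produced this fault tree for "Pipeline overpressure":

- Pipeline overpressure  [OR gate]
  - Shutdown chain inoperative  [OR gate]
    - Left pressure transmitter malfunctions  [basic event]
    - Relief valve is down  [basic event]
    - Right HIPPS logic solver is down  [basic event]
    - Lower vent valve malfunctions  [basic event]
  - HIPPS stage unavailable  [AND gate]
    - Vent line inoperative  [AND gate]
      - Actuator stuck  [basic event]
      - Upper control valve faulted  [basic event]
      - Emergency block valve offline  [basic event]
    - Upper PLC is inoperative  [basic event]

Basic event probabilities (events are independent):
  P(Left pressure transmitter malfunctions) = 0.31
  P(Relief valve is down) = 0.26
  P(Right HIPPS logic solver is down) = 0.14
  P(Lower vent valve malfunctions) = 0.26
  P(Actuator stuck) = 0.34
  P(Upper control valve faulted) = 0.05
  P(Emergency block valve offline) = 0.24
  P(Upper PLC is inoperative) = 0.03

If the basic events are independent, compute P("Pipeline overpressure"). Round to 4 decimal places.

0.6751

P(Shutdown chain inoperative) [OR] = 1 − (1−0.31) × (1−0.26) × (1−0.14) × (1−0.26) = 0.675054
P(Vent line inoperative) [AND] = 0.34 × 0.05 × 0.24 = 0.004080
P(HIPPS stage unavailable) [AND] = 0.004080 × 0.03 = 0.000122
P(Pipeline overpressure) [OR] = 1 − (1−0.675054) × (1−0.000122) = 0.675094
Rounded to 4 decimal places: P(Pipeline overpressure) ≈ 0.6751.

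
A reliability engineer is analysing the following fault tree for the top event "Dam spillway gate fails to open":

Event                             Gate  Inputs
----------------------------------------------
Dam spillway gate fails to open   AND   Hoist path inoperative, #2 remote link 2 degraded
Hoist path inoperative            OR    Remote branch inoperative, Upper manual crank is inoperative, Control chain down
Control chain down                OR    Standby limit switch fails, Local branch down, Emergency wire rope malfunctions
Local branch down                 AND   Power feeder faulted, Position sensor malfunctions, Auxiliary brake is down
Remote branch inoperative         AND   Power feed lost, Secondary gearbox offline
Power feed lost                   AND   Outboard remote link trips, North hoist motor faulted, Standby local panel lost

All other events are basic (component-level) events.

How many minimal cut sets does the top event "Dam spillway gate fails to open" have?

5

Power feed lost [AND]: one cut set from each child combined → 1 × 1 × 1 = 1 cut set(s).
Remote branch inoperative [AND]: one cut set from each child combined → 1 × 1 = 1 cut set(s).
Local branch down [AND]: one cut set from each child combined → 1 × 1 × 1 = 1 cut set(s).
Control chain down [OR]: union of children's cut sets → 3 cut set(s).
Hoist path inoperative [OR]: union of children's cut sets → 5 cut set(s).
Dam spillway gate fails to open [AND]: one cut set from each child combined → 5 × 1 = 5 cut set(s).
Minimal cut sets: {#2 remote link 2 degraded, North hoist motor faulted, Outboard remote link trips, Secondary gearbox offline, Standby local panel lost}; {#2 remote link 2 degraded, Upper manual crank is inoperative}; {#2 remote link 2 degraded, Standby limit switch fails}; {#2 remote link 2 degraded, Auxiliary brake is down, Position sensor malfunctions, Power feeder faulted}; {#2 remote link 2 degraded, Emergency wire rope malfunctions}.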